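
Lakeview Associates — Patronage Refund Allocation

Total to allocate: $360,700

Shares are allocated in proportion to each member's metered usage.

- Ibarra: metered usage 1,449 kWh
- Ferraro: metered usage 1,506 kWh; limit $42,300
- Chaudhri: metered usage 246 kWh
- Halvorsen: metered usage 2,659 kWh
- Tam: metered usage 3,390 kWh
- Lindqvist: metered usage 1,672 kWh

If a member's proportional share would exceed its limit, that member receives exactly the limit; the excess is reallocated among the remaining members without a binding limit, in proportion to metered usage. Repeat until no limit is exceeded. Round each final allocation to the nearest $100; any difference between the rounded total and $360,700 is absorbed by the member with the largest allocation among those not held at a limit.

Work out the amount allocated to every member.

Ibarra: $49,000 · Ferraro: $42,300 · Chaudhri: $8,300 · Halvorsen: $89,900 · Tam: $114,700 · Lindqvist: $56,500

Total metered usage = 10,922.
Pro-rata shares before constraints: Ibarra 47,853.35; Ferraro 49,735.78; Chaudhri 8,124.17; Halvorsen 87,813.71; Tam 111,955.04; Lindqvist 55,217.95.
Capped: Ferraro ($42,300); residual $318,400 reallocated over remaining metered usage 9,416.
Shares after redistribution: Ibarra 48,997.62 → $49,000; Chaudhri 8,318.44 → $8,300; Halvorsen 89,913.51 → $89,900; Tam 114,632.12 → $114,600; Lindqvist 56,538.32 → $56,500.
Rounding difference +$100 applied to Tam → $114,700.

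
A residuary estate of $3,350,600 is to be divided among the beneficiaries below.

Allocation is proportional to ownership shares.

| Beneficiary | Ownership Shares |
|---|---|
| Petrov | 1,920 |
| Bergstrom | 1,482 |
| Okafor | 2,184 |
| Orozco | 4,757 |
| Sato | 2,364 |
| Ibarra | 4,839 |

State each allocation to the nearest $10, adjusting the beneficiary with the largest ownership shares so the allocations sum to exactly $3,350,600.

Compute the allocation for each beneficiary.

Petrov: $366,640 | Bergstrom: $283,000 | Okafor: $417,060 | Orozco: $908,400 | Sato: $451,430 | Ibarra: $924,070

Total ownership shares = 17,546.
Unrounded shares: Petrov 1,920/17,546 × $3,350,600 = 366,644.93; Bergstrom 1,482/17,546 × $3,350,600 = 283,004.06; Okafor 2,184/17,546 × $3,350,600 = 417,058.61; Orozco 4,757/17,546 × $3,350,600 = 908,401.01; Sato 2,364/17,546 × $3,350,600 = 451,431.57; Ibarra 4,839/17,546 × $3,350,600 = 924,059.81.
At nearest $10: Petrov $366,640; Bergstrom $283,000; Okafor $417,060; Orozco $908,400; Sato $451,430; Ibarra $924,060. Sum = $3,350,590.
Difference $3,350,600 − $3,350,590 = +$10 applied to largest ownership shares (Ibarra): Ibarra becomes $924,070.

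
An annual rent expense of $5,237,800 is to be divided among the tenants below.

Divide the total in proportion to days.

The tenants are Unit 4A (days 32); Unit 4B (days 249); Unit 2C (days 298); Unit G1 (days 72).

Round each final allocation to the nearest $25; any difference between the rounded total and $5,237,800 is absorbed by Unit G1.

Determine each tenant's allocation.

Days total: 651.
Raw shares: Unit 4A 32/651 × $5,237,800 = 257,464.82; Unit 4B 249/651 × $5,237,800 = 2,003,398.16; Unit 2C 298/651 × $5,237,800 = 2,397,641.17; Unit G1 72/651 × $5,237,800 = 579,295.85.
Rounded to nearest $25: Unit 4A $257,475; Unit 4B $2,003,400; Unit 2C $2,397,650; Unit G1 $579,300. Sum = $5,237,825.
Difference $5,237,800 − $5,237,825 = −$25 applied to Unit G1: Unit G1 becomes $579,275.

Unit 4A: $257,475; Unit 4B: $2,003,400; Unit 2C: $2,397,650; Unit G1: $579,275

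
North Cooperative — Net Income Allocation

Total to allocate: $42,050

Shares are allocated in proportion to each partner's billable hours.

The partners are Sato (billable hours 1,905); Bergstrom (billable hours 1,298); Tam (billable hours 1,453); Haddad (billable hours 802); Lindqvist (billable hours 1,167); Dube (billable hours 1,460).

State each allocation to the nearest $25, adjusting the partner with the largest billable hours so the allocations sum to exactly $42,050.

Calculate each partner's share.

Combined billable hours = 1,905 + 1,298 + 1,453 + 802 + 1,167 + 1,460 = 8,085.
Unrounded shares: Sato 9,907.88; Bergstrom 6,750.88; Tam 7,557.04; Haddad 4,171.19; Lindqvist 6,069.55; Dube 7,593.44.
After rounding ($25): Sato $9,900; Bergstrom $6,750; Tam $7,550; Haddad $4,175; Lindqvist $6,075; Dube $7,600. Sum = $42,050.
No rounding difference to absorb.

Sato: $9,900 | Bergstrom: $6,750 | Tam: $7,550 | Haddad: $4,175 | Lindqvist: $6,075 | Dube: $7,600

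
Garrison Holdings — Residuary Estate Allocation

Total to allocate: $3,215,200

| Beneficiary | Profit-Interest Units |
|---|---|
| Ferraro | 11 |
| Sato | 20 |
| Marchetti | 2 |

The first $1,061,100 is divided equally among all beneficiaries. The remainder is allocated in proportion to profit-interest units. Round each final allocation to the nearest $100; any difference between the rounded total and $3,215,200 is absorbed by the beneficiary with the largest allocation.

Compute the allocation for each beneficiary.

$1,061,100 shared equally gives $353,700 per beneficiary.
Remainder $2,154,100 by profit-interest units (total 33): Ferraro 718,033.33 → $718,000; Sato 1,305,515.15 → $1,305,500; Marchetti 130,551.52 → $130,600.
Totals: Ferraro $353,700 + $718,000 = $1,071,700; Sato $353,700 + $1,305,500 = $1,659,200; Marchetti $353,700 + $130,600 = $484,300.

Ferraro: $1,071,700 · Sato: $1,659,200 · Marchetti: $484,300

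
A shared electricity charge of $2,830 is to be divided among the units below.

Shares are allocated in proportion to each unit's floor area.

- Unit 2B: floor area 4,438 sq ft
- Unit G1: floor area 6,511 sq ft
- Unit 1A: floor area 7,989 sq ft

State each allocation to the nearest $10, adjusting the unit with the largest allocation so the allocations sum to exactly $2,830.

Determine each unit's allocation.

Unit 2B: $660; Unit G1: $970; Unit 1A: $1,200

Sum of floor area: 18,938.
Unrounded shares: Unit 2B 4,438/18,938 × $2,830 = 663.19; Unit G1 6,511/18,938 × $2,830 = 972.97; Unit 1A 7,989/18,938 × $2,830 = 1,193.84.
After rounding ($10): Unit 2B $660; Unit G1 $970; Unit 1A $1,190. Sum = $2,820.
Difference $2,830 − $2,820 = +$10 applied to largest allocation (Unit 1A): Unit 1A becomes $1,200.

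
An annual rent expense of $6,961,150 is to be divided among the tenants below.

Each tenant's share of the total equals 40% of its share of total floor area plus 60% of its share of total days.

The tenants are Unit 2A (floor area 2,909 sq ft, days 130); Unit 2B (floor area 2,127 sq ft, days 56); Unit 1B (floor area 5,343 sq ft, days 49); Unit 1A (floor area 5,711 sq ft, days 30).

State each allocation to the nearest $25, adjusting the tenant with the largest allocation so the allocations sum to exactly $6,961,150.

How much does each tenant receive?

Floor area total 16,090; days total 265.
Composite weights (40% floor area + 60% days): Unit 2A 0.3667; Unit 2B 0.1797; Unit 1B 0.2438; Unit 1A 0.2099.
Raw shares: Unit 2A 2,552,360.17; Unit 2B 1,250,709.94; Unit 1B 1,696,928.16; Unit 1A 1,461,151.73.
At nearest $25: Unit 2A $2,552,350; Unit 2B $1,250,700; Unit 1B $1,696,925; Unit 1A $1,461,150. Sum = $6,961,125.
Difference $6,961,150 − $6,961,125 = +$25 applied to largest allocation (Unit 2A): Unit 2A becomes $2,552,375.

Unit 2A: $2,552,375 · Unit 2B: $1,250,700 · Unit 1B: $1,696,925 · Unit 1A: $1,461,150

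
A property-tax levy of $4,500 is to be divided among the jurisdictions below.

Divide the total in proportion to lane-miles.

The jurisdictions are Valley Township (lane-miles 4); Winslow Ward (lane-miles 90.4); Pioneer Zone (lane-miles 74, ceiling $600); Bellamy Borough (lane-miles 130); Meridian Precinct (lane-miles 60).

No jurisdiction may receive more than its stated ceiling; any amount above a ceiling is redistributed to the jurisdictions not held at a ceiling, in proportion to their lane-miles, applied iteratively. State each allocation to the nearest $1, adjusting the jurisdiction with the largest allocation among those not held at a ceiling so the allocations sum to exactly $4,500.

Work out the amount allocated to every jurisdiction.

Valley Township: $55 · Winslow Ward: $1,240 · Pioneer Zone: $600 · Bellamy Borough: $1,782 · Meridian Precinct: $823

Combined lane-miles = 358.4.
Pro-rata shares before constraints: Valley Township 50.22; Winslow Ward 1,135.04; Pioneer Zone 929.13; Bellamy Borough 1,632.25; Meridian Precinct 753.35.
Capped: Pioneer Zone ($600); balance $3,900 reallocated over remaining lane-miles 284.4.
Remaining shares: Valley Township 54.85 → $55; Winslow Ward 1,239.66 → $1,240; Bellamy Borough 1,782.70 → $1,783; Meridian Precinct 822.78 → $823.
Rounding difference −$1 applied to Bellamy Borough → $1,782.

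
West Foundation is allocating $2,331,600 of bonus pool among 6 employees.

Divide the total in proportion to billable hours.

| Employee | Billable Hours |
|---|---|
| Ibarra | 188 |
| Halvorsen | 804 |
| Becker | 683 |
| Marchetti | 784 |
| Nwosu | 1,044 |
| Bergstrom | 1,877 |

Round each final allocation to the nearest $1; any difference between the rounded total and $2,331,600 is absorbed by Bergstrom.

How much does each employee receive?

Ibarra: $81,476; Halvorsen: $348,440; Becker: $296,001; Marchetti: $339,772; Nwosu: $452,452; Bergstrom: $813,459

Billable hours total: 5,380.
Unrounded shares: Ibarra 188/5,380 × $2,331,600 = 81,475.99; Halvorsen 804/5,380 × $2,331,600 = 348,439.85; Becker 683/5,380 × $2,331,600 = 296,000.52; Marchetti 784/5,380 × $2,331,600 = 339,772.19; Nwosu 1,044/5,380 × $2,331,600 = 452,451.75; Bergstrom 1,877/5,380 × $2,331,600 = 813,459.70.
After rounding ($1): Ibarra $81,476; Halvorsen $348,440; Becker $296,001; Marchetti $339,772; Nwosu $452,452; Bergstrom $813,460. Sum = $2,331,601.
Difference $2,331,600 − $2,331,601 = −$1 applied to Bergstrom: Bergstrom becomes $813,459.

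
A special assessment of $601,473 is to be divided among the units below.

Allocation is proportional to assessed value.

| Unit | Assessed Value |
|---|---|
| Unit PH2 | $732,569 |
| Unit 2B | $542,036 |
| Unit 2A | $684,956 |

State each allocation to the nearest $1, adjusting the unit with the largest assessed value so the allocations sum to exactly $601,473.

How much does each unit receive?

Unit PH2: $224,857 · Unit 2B: $166,374 · Unit 2A: $210,242

Total assessed value = 732,569 + 542,036 + 684,956 = 1,959,561.
Raw shares: Unit PH2 224,856.73; Unit 2B 166,374.01; Unit 2A 210,242.26.
Rounded to nearest $1: Unit PH2 $224,857; Unit 2B $166,374; Unit 2A $210,242. Sum = $601,473.
Sum already equals the total — no adjustment.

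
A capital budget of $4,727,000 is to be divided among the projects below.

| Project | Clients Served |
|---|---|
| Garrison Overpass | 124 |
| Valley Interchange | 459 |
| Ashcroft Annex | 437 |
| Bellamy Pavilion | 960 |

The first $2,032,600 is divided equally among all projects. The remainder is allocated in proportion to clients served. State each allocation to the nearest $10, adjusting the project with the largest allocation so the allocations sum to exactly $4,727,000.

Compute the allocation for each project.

$2,032,600 shared equally gives $508,150 per project.
Remainder $2,694,400 by clients served (total 1,980): Garrison Overpass 168,740.20 → $168,740; Valley Interchange 624,610.91 → $624,610; Ashcroft Annex 594,673.13 → $594,670; Bellamy Pavilion 1,306,375.76 → $1,306,380.
Totals: Garrison Overpass $508,150 + $168,740 = $676,890; Valley Interchange $508,150 + $624,610 = $1,132,760; Ashcroft Annex $508,150 + $594,670 = $1,102,820; Bellamy Pavilion $508,150 + $1,306,380 = $1,814,530.

Garrison Overpass: $676,890 | Valley Interchange: $1,132,760 | Ashcroft Annex: $1,102,820 | Bellamy Pavilion: $1,814,530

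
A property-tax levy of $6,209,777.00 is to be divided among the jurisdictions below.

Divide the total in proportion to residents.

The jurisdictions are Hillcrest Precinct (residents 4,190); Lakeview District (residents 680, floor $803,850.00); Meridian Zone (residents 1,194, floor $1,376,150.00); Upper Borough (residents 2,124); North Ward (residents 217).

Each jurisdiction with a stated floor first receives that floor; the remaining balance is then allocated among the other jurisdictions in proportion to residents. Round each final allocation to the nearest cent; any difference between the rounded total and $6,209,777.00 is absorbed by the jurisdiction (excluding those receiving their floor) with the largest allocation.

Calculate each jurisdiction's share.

Minimums first: Lakeview District $803,850.00; Meridian Zone $1,376,150.00. Remaining pool $4,029,777.00.
Remaining pool split over remaining residents 6,531: Hillcrest Precinct 2,585,326.2333 → $2,585,326.23; Upper Borough 1,310,556.7827 → $1,310,556.78; North Ward 133,893.9839 → $133,893.98.
Rounding difference +$0.01 applied to Hillcrest Precinct → $2,585,326.24.

Hillcrest Precinct: $2,585,326.24 | Lakeview District: $803,850.00 | Meridian Zone: $1,376,150.00 | Upper Borough: $1,310,556.78 | North Ward: $133,893.98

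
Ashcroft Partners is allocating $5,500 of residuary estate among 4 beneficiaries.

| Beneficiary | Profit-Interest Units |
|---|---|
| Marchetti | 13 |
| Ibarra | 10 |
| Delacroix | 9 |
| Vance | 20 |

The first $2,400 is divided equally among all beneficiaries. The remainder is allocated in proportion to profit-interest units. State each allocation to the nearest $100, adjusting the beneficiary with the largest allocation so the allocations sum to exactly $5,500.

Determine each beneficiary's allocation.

Equal tier: $2,400 ÷ 4 = $600 apiece.
Remainder $3,100 by profit-interest units (total 52): Marchetti 775.00 → $800; Ibarra 596.15 → $600; Delacroix 536.54 → $500; Vance 1,192.31 → $1,200.
Totals: Marchetti $600 + $800 = $1,400; Ibarra $600 + $600 = $1,200; Delacroix $600 + $500 = $1,100; Vance $600 + $1,200 = $1,800.

Marchetti: $1,400 | Ibarra: $1,200 | Delacroix: $1,100 | Vance: $1,800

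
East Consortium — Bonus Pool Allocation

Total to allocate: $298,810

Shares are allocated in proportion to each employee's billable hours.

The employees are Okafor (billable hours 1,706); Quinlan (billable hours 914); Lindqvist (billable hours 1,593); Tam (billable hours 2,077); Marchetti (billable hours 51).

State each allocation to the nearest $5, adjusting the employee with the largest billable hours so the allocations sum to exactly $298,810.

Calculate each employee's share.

Sum of billable hours: 6,341.
Raw shares: Okafor 1,706/6,341 × $298,810 = 80,392.66; Quinlan 914/6,341 × $298,810 = 43,070.86; Lindqvist 1,593/6,341 × $298,810 = 75,067.71; Tam 2,077/6,341 × $298,810 = 97,875.47; Marchetti 51/6,341 × $298,810 = 2,403.30.
At nearest $5: Okafor $80,395; Quinlan $43,070; Lindqvist $75,070; Tam $97,875; Marchetti $2,405. Sum = $298,815.
Difference $298,810 − $298,815 = −$5 applied to largest billable hours (Tam): Tam becomes $97,870.

Okafor: $80,395; Quinlan: $43,070; Lindqvist: $75,070; Tam: $97,870; Marchetti: $2,405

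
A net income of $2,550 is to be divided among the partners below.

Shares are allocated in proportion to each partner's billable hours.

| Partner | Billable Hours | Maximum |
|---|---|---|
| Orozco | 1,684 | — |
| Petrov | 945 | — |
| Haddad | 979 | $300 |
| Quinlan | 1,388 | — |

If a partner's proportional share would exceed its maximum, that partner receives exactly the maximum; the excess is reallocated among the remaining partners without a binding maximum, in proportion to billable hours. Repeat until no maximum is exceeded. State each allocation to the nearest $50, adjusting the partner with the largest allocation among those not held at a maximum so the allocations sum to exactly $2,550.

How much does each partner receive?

Combined billable hours = 4,996.
Unconstrained shares: Orozco 859.53; Petrov 482.34; Haddad 499.69; Quinlan 708.45.
Capped: Haddad ($300); remaining pool $2,250 reallocated over remaining billable hours 4,017.
Redistributed shares: Orozco 943.24 → $950; Petrov 529.31 → $550; Quinlan 777.45 → $800.
Rounding difference −$50 applied to Orozco → $900.

Orozco: $900 · Petrov: $550 · Haddad: $300 · Quinlan: $800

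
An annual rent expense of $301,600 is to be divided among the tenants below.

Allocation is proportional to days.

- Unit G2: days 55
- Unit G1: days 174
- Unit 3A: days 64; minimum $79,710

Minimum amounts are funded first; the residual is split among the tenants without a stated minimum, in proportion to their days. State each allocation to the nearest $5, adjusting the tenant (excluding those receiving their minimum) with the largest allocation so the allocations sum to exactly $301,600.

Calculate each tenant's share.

Unit G2: $53,290 · Unit G1: $168,600 · Unit 3A: $79,710

Guaranteed amounts: Unit 3A $79,710. Balance $221,890.
Balance split over remaining days 229: Unit G2 53,292.36 → $53,290; Unit G1 168,597.64 → $168,600.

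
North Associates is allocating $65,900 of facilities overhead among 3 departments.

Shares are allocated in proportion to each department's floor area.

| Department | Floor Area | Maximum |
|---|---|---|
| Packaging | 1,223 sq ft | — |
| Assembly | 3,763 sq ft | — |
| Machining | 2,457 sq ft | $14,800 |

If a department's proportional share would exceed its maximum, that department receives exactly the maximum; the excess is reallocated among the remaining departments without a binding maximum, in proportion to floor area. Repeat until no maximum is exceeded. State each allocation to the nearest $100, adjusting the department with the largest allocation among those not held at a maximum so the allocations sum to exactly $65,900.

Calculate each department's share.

Packaging: $12,500 | Assembly: $38,600 | Machining: $14,800

Combined floor area = 7,443.
Pro-rata shares before constraints: Packaging 10,828.39; Assembly 33,317.44; Machining 21,754.17.
Held at cap: Machining ($14,800); residual $51,100 reallocated over remaining floor area 4,986.
Remaining shares: Packaging 12,534.16 → $12,500; Assembly 38,565.84 → $38,600.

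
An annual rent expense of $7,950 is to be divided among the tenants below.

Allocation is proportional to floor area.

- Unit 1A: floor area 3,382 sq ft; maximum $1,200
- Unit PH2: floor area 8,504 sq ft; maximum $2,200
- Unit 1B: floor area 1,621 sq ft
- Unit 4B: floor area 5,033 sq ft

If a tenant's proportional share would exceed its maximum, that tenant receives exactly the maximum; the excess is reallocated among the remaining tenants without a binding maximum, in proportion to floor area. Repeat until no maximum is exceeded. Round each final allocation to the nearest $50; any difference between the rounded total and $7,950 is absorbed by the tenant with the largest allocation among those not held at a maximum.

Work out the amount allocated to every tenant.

Unit 1A: $1,200 | Unit PH2: $2,200 | Unit 1B: $1,100 | Unit 4B: $3,450

Sum of floor area: 18,540.
Proportional shares (ignoring caps): Unit 1A 1,450.21; Unit PH2 3,646.54; Unit 1B 695.09; Unit 4B 2,158.16.
Cap binds for Unit 1A ($1,200), Unit PH2 ($2,200); residual $4,550 reallocated over remaining floor area 6,654.
Remaining shares: Unit 1B 1,108.44 → $1,100; Unit 4B 3,441.56 → $3,450.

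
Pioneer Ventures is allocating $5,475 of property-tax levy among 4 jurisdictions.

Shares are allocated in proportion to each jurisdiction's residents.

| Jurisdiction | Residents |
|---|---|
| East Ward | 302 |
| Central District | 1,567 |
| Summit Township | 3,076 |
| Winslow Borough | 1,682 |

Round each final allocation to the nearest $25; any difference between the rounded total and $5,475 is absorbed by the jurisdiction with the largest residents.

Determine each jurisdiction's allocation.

Total residents = 6,627.
Unrounded shares: East Ward 302/6,627 × $5,475 = 249.50; Central District 1,567/6,627 × $5,475 = 1,294.60; Summit Township 3,076/6,627 × $5,475 = 2,541.29; Winslow Borough 1,682/6,627 × $5,475 = 1,389.61.
After rounding ($25): East Ward $250; Central District $1,300; Summit Township $2,550; Winslow Borough $1,400. Sum = $5,500.
Difference $5,475 − $5,500 = −$25 applied to largest residents (Summit Township): Summit Township becomes $2,525.

East Ward: $250 · Central District: $1,300 · Summit Township: $2,525 · Winslow Borough: $1,400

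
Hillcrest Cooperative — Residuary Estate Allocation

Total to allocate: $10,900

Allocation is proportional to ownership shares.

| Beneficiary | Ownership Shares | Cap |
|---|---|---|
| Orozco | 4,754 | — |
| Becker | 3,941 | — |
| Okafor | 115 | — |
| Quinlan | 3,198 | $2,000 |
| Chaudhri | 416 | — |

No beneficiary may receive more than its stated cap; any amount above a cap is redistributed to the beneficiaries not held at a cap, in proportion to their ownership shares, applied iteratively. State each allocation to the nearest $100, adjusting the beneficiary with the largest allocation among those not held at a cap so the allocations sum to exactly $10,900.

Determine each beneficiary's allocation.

Orozco: $4,600 | Becker: $3,800 | Okafor: $100 | Quinlan: $2,000 | Chaudhri: $400

Combined ownership shares = 12,424.
Proportional shares (ignoring caps): Orozco 4,170.85; Becker 3,457.57; Okafor 100.89; Quinlan 2,805.71; Chaudhri 364.97.
Held at cap: Quinlan ($2,000); balance $8,900 reallocated over remaining ownership shares 9,226.
Redistributed shares: Orozco 4,586.02 → $4,600; Becker 3,801.75 → $3,800; Okafor 110.94 → $100; Chaudhri 401.30 → $400.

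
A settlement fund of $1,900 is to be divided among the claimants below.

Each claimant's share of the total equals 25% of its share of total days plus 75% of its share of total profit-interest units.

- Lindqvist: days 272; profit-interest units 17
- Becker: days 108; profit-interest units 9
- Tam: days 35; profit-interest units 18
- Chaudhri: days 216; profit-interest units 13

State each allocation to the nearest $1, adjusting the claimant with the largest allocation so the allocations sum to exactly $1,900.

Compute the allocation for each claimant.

Lindqvist: $630 · Becker: $306 · Tam: $476 · Chaudhri: $488

Days total 631; profit-interest units total 57.
Combined weights (25% days + 75% profit-interest units): Lindqvist 0.3314; Becker 0.1612; Tam 0.2507; Chaudhri 0.2566.
Raw shares: Lindqvist 629.75; Becker 306.30; Tam 476.35; Chaudhri 487.60.
Rounded to nearest $1: Lindqvist $630; Becker $306; Tam $476; Chaudhri $488. Sum = $1,900.
Rounded total matches; no reconciliation needed.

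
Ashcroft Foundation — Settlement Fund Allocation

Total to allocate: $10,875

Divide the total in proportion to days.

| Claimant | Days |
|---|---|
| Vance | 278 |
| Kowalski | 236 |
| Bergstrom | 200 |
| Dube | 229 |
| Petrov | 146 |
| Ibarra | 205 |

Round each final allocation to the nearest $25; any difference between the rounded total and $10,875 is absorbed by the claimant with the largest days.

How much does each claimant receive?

Combined days = 1,294.
Pro-rata amounts: Vance 278/1,294 × $10,875 = 2,336.36; Kowalski 236/1,294 × $10,875 = 1,983.38; Bergstrom 200/1,294 × $10,875 = 1,680.83; Dube 229/1,294 × $10,875 = 1,924.56; Petrov 146/1,294 × $10,875 = 1,227.01; Ibarra 205/1,294 × $10,875 = 1,722.86.
Rounded to nearest $25: Vance $2,325; Kowalski $1,975; Bergstrom $1,675; Dube $1,925; Petrov $1,225; Ibarra $1,725. Sum = $10,850.
Difference $10,875 − $10,850 = +$25 applied to largest days (Vance): Vance becomes $2,350.

Vance: $2,350; Kowalski: $1,975; Bergstrom: $1,675; Dube: $1,925; Petrov: $1,225; Ibarra: $1,725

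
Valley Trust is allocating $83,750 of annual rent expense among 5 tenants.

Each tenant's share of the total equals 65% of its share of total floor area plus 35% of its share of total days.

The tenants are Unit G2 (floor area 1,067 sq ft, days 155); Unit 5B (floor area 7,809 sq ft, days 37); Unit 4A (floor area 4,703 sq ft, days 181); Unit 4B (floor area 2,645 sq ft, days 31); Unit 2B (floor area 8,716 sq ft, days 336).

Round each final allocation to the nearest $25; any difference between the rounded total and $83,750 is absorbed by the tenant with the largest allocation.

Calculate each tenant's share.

Totals — floor area 24,940, days 740.
Composite weights (65% floor area + 35% days): Unit G2 0.1011; Unit 5B 0.2210; Unit 4A 0.2082; Unit 4B 0.0836; Unit 2B 0.3861.
Unrounded shares: Unit G2 8,468.76; Unit 5B 18,510.63; Unit 4A 17,435.10; Unit 4B 7,001.30; Unit 2B 32,334.21.
At nearest $25: Unit G2 $8,475; Unit 5B $18,500; Unit 4A $17,425; Unit 4B $7,000; Unit 2B $32,325. Sum = $83,725.
Difference $83,750 − $83,725 = +$25 applied to largest allocation (Unit 2B): Unit 2B becomes $32,350.

Unit G2: $8,475 | Unit 5B: $18,500 | Unit 4A: $17,425 | Unit 4B: $7,000 | Unit 2B: $32,350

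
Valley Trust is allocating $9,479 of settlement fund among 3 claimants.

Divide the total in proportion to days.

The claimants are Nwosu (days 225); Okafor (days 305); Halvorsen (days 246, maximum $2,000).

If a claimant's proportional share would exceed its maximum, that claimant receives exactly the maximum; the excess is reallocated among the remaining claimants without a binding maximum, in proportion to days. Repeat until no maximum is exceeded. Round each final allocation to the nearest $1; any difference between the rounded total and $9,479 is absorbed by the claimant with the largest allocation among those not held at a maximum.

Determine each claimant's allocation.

Nwosu: $3,175 · Okafor: $4,304 · Halvorsen: $2,000

Combined days = 776.
Unconstrained shares: Nwosu 2,748.42; Okafor 3,725.64; Halvorsen 3,004.94.
Cap binds for Halvorsen ($2,000); remaining pool $7,479 reallocated over remaining days 530.
Redistributed shares: Nwosu 3,175.05 → $3,175; Okafor 4,303.95 → $4,304.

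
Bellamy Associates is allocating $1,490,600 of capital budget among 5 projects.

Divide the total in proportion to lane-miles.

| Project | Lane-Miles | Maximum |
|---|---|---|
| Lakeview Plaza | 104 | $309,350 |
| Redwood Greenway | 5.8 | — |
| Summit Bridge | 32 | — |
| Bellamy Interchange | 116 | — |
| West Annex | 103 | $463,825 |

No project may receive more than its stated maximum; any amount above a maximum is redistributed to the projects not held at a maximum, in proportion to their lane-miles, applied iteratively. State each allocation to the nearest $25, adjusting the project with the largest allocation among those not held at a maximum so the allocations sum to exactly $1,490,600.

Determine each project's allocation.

Lakeview Plaza: $309,350 · Redwood Greenway: $27,050 · Summit Bridge: $149,275 · Bellamy Interchange: $541,100 · West Annex: $463,825

Total lane-miles = 360.8.
Unconstrained shares: Lakeview Plaza 429,662.97; Redwood Greenway 23,961.97; Summit Bridge 132,203.99; Bellamy Interchange 479,239.47; West Annex 425,531.60.
Capped: Lakeview Plaza ($309,350); balance $1,181,250 reallocated over remaining lane-miles 256.8.
Capped: West Annex ($463,825); balance $717,425 reallocated over remaining lane-miles 153.8.
Shares after redistribution: Redwood Greenway 27,055.04 → $27,050; Summit Bridge 149,269.18 → $149,275; Bellamy Interchange 541,100.78 → $541,100.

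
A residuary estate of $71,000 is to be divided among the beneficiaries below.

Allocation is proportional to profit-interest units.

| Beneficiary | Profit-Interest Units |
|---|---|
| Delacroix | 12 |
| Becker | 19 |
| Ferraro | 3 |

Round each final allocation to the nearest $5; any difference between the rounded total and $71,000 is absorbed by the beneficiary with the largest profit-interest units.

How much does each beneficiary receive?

Delacroix: $25,060 · Becker: $39,675 · Ferraro: $6,265

Sum of profit-interest units: 12 + 19 + 3 = 34.
Pro-rata amounts: Delacroix 25,058.82; Becker 39,676.47; Ferraro 6,264.71.
After rounding ($5): Delacroix $25,060; Becker $39,675; Ferraro $6,265. Sum = $71,000.
Rounded total matches; no reconciliation needed.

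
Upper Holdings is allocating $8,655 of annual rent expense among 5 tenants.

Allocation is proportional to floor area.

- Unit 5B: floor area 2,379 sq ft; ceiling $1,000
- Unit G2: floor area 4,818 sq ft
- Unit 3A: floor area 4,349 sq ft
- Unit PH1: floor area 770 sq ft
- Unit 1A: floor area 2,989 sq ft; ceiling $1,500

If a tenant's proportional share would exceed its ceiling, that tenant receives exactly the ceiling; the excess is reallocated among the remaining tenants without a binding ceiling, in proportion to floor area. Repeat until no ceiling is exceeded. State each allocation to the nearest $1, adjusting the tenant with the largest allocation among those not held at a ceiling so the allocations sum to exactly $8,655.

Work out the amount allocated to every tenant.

Total floor area = 15,305.
Unconstrained shares: Unit 5B 1,345.33; Unit G2 2,724.59; Unit 3A 2,459.37; Unit PH1 435.44; Unit 1A 1,690.28.
Cap binds for Unit 5B ($1,000), Unit 1A ($1,500); remaining pool $6,155 reallocated over remaining floor area 9,937.
Redistributed shares: Unit G2 2,984.28 → $2,984; Unit 3A 2,693.78 → $2,694; Unit PH1 476.94 → $477.

Unit 5B: $1,000 · Unit G2: $2,984 · Unit 3A: $2,694 · Unit PH1: $477 · Unit 1A: $1,500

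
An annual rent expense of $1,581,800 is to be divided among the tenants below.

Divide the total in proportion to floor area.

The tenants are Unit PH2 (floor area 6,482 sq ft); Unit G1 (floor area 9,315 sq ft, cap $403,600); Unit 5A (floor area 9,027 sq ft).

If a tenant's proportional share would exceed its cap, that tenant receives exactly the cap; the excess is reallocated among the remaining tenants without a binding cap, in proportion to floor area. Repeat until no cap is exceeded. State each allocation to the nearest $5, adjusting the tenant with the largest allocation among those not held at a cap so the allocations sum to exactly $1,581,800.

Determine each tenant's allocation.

Sum of floor area: 24,824.
Unconstrained shares: Unit PH2 413,036.88; Unit G1 593,557.32; Unit 5A 575,205.79.
Capped: Unit G1 ($403,600); balance $1,178,200 reallocated over remaining floor area 15,509.
Remaining shares: Unit PH2 492,429.71 → $492,430; Unit 5A 685,770.29 → $685,770.

Unit PH2: $492,430 · Unit G1: $403,600 · Unit 5A: $685,770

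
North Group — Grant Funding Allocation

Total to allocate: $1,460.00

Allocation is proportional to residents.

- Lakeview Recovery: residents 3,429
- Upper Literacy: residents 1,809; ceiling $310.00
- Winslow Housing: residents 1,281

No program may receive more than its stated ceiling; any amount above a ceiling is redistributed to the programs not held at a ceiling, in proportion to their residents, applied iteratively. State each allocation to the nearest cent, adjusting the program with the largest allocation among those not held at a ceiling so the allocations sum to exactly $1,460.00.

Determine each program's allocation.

Lakeview Recovery: $837.23; Upper Literacy: $310.00; Winslow Housing: $312.77

Combined residents = 6,519.
Proportional shares (ignoring caps): Lakeview Recovery 767.9613; Upper Literacy 405.14496; Winslow Housing 286.8937.
Held at cap: Upper Literacy ($310.00); remaining pool $1,150.00 reallocated over remaining residents 4,710.
Redistributed shares: Lakeview Recovery 837.2293 → $837.23; Winslow Housing 312.7707 → $312.77.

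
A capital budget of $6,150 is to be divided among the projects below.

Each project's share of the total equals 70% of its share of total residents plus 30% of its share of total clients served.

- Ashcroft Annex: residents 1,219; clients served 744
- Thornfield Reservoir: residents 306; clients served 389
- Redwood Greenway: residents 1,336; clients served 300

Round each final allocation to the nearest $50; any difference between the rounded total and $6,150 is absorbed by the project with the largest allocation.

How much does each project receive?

Totals — residents 2,861, clients served 1,433.
Combined weights (70% residents + 30% clients served): Ashcroft Annex 0.4540; Thornfield Reservoir 0.1563; Redwood Greenway 0.3897.
Raw shares: Ashcroft Annex 2,792.16; Thornfield Reservoir 961.28; Redwood Greenway 2,396.56.
At nearest $50: Ashcroft Annex $2,800; Thornfield Reservoir $950; Redwood Greenway $2,400. Sum = $6,150.
Rounded total matches; no reconciliation needed.

Ashcroft Annex: $2,800; Thornfield Reservoir: $950; Redwood Greenway: $2,400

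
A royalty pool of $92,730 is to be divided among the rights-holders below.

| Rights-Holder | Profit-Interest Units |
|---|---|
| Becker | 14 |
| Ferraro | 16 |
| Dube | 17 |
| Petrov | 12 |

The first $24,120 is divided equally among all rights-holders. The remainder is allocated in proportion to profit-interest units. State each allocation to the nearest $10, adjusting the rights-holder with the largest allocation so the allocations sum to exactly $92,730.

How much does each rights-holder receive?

First tranche $24,120 split equally: $6,030 each.
Remainder $68,610 by profit-interest units (total 59): Becker 16,280.34 → $16,280; Ferraro 18,606.10 → $18,610; Dube 19,768.98 → $19,770; Petrov 13,954.58 → $13,950.
Totals: Becker $6,030 + $16,280 = $22,310; Ferraro $6,030 + $18,610 = $24,640; Dube $6,030 + $19,770 = $25,800; Petrov $6,030 + $13,950 = $19,980.

Becker: $22,310 | Ferraro: $24,640 | Dube: $25,800 | Petrov: $19,980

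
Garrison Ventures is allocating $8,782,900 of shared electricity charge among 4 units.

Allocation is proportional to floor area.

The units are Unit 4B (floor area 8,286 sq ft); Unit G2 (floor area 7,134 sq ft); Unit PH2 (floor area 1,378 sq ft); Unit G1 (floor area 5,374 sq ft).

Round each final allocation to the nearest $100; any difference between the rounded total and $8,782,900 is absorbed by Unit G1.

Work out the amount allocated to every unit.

Unit 4B: $3,282,300 · Unit G2: $2,826,000 · Unit PH2: $545,900 · Unit G1: $2,128,700

Sum of floor area: 22,172.
Pro-rata amounts: Unit 4B 8,286/22,172 × $8,782,900 = 3,282,297.92; Unit G2 7,134/22,172 × $8,782,900 = 2,825,961.06; Unit PH2 1,378/22,172 × $8,782,900 = 545,861.28; Unit G1 5,374/22,172 × $8,782,900 = 2,128,779.75.
At nearest $100: Unit 4B $3,282,300; Unit G2 $2,826,000; Unit PH2 $545,900; Unit G1 $2,128,800. Sum = $8,783,000.
Difference $8,782,900 − $8,783,000 = −$100 applied to Unit G1: Unit G1 becomes $2,128,700.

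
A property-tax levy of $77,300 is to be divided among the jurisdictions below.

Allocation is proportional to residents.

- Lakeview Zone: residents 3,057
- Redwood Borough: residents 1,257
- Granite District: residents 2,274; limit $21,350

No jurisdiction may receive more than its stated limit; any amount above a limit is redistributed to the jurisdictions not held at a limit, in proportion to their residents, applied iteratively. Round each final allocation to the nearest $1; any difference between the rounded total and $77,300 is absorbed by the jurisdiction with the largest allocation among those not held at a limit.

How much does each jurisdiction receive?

Total residents = 6,588.
Pro-rata shares before constraints: Lakeview Zone 35,869.17; Redwood Borough 14,748.95; Granite District 26,681.88.
Capped: Granite District ($21,350); remaining pool $55,950 reallocated over remaining residents 4,314.
Remaining shares: Lakeview Zone 39,647.46 → $39,647; Redwood Borough 16,302.54 → $16,303.

Lakeview Zone: $39,647 · Redwood Borough: $16,303 · Granite District: $21,350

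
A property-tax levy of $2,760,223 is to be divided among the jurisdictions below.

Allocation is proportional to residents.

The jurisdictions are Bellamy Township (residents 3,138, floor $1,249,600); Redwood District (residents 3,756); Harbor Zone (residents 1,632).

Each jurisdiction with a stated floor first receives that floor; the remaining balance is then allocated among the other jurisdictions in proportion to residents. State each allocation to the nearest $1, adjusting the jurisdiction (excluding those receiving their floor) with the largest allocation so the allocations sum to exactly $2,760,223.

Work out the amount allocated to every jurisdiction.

Minimums first: Bellamy Township $1,249,600. Remaining pool $1,510,623.
Remaining pool split over remaining residents 5,388: Redwood District 1,053,062.36 → $1,053,062; Harbor Zone 457,560.64 → $457,561.

Bellamy Township: $1,249,600 · Redwood District: $1,053,062 · Harbor Zone: $457,561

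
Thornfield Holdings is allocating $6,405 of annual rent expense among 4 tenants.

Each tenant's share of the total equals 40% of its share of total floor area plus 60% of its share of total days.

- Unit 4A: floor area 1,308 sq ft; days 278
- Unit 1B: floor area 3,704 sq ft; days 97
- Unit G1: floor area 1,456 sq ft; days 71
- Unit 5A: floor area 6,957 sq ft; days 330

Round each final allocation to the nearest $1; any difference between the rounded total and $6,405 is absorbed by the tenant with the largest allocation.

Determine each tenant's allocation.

Totals — floor area 13,425, days 776.
Combined weights (40% floor area + 60% days): Unit 4A 0.2539; Unit 1B 0.1854; Unit G1 0.0983; Unit 5A 0.4624.
Unrounded shares: Unit 4A 1,626.36; Unit 1B 1,187.24; Unit G1 629.47; Unit 5A 2,961.93.
At nearest $1: Unit 4A $1,626; Unit 1B $1,187; Unit G1 $629; Unit 5A $2,962. Sum = $6,404.
Difference $6,405 − $6,404 = +$1 applied to largest allocation (Unit 5A): Unit 5A becomes $2,963.

Unit 4A: $1,626 | Unit 1B: $1,187 | Unit G1: $629 | Unit 5A: $2,963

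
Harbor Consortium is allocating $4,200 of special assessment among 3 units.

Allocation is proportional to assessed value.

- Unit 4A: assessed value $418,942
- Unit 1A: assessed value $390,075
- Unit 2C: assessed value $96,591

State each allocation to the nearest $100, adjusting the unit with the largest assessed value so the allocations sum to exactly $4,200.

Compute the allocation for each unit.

Unit 4A: $2,000; Unit 1A: $1,800; Unit 2C: $400

Assessed value total: 418,942 + 390,075 + 96,591 = 905,608.
Proportional shares: Unit 4A 1,942.96; Unit 1A 1,809.08; Unit 2C 447.97.
At nearest $100: Unit 4A $1,900; Unit 1A $1,800; Unit 2C $400. Sum = $4,100.
Difference $4,200 − $4,100 = +$100 applied to largest assessed value (Unit 4A): Unit 4A becomes $2,000.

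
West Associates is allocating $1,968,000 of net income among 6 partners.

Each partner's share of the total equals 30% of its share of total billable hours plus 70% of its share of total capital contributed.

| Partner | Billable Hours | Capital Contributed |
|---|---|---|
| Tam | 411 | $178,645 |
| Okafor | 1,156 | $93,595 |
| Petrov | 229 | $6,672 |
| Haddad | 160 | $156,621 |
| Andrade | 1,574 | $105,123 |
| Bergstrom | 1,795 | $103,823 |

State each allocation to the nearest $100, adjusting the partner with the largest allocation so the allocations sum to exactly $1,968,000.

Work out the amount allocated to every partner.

Billable hours total 5,325; capital contributed total 644,479.
Combined weights (30% billable hours + 70% capital contributed): Tam 0.2172; Okafor 0.1668; Petrov 0.0201; Haddad 0.1791; Andrade 0.2029; Bergstrom 0.2139.
Proportional shares: Tam 427,429.83; Okafor 328,232.57; Petrov 39,651.64; Haddad 352,523.46; Andrade 399,219.15; Bergstrom 420,943.34.
At nearest $100: Tam $427,400; Okafor $328,200; Petrov $39,700; Haddad $352,500; Andrade $399,200; Bergstrom $420,900. Sum = $1,967,900.
Difference $1,968,000 − $1,967,900 = +$100 applied to largest allocation (Tam): Tam becomes $427,500.

Tam: $427,500 · Okafor: $328,200 · Petrov: $39,700 · Haddad: $352,500 · Andrade: $399,200 · Bergstrom: $420,900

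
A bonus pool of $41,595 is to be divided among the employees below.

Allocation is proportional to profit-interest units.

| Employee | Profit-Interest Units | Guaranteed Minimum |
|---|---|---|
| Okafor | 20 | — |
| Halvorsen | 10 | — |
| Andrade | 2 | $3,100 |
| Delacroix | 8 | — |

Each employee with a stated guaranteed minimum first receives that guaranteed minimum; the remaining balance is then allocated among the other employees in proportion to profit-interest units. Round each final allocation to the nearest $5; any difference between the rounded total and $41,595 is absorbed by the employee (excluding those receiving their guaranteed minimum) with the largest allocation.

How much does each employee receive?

Fund the minimums — Andrade $3,100. Remaining pool $38,495.
Remaining pool split over remaining profit-interest units 38: Okafor 20,260.53 → $20,260; Halvorsen 10,130.26 → $10,130; Delacroix 8,104.21 → $8,105.

Okafor: $20,260; Halvorsen: $10,130; Andrade: $3,100; Delacroix: $8,105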